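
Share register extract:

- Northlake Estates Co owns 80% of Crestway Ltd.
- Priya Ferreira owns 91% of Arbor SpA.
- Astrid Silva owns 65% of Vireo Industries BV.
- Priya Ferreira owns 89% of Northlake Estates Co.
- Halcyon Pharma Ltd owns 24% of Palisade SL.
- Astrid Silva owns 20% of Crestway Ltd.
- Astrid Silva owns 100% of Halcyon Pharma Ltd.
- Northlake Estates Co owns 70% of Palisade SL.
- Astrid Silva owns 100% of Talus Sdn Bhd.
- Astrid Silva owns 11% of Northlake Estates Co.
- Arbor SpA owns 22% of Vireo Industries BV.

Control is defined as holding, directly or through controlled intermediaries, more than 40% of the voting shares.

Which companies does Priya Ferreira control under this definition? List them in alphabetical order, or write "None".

Arbor SpA, Crestway Ltd, Northlake Estates Co, Palisade SL

Priya holds 91% of Arbor, so Priya controls Arbor.
Priya holds 89% of Northlake, so Priya controls Northlake.
Northlake holds 80% of Crestway, so Priya controls Crestway.
Northlake holds 70% of Palisade, so Priya controls Palisade.
No other company's threshold is met.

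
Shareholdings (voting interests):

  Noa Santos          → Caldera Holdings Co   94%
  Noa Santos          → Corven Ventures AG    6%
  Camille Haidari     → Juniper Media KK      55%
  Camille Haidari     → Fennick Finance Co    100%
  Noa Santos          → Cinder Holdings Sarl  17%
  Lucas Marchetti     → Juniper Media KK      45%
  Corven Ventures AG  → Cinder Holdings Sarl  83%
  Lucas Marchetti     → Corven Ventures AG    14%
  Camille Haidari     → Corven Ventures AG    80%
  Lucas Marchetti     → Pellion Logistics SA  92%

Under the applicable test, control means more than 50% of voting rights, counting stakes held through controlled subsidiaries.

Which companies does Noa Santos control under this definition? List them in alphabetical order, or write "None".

Caldera Holdings Co

Noa holds 94% of Caldera, so Noa controls Caldera.
No other company's threshold is met.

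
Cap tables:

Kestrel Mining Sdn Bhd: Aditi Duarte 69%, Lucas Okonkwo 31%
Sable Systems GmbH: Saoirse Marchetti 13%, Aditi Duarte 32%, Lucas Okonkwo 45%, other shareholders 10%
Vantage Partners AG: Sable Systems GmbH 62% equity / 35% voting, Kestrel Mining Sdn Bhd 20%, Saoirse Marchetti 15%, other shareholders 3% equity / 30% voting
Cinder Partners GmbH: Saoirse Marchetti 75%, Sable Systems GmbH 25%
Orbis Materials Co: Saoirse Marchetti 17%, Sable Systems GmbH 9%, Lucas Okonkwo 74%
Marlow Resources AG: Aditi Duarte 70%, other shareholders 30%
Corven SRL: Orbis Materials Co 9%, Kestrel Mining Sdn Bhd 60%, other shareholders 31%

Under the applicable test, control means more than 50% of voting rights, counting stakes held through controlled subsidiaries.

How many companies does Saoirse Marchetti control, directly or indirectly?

Saoirse holds 75% of Cinder, so Saoirse controls Cinder.
No other company's threshold is met.
Saoirse controls 1 company.

1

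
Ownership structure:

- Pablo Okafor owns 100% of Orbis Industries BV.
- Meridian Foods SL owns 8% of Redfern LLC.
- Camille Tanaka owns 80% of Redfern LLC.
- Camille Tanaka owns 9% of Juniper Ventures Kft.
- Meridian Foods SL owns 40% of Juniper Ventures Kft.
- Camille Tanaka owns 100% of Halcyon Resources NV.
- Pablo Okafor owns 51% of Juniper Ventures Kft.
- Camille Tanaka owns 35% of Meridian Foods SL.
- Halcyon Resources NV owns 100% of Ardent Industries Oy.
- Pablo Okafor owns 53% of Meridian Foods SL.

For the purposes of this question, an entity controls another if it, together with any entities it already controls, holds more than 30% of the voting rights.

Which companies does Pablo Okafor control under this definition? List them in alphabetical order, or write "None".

Pablo holds 53% of Meridian, so Pablo controls Meridian.
Pablo and Meridian together hold 51% + 40% = 91% of Juniper, so Pablo controls Juniper.
Pablo holds 100% of Orbis, so Pablo controls Orbis.
No other company's threshold is met.

Juniper Ventures Kft, Meridian Foods SL, Orbis Industries BV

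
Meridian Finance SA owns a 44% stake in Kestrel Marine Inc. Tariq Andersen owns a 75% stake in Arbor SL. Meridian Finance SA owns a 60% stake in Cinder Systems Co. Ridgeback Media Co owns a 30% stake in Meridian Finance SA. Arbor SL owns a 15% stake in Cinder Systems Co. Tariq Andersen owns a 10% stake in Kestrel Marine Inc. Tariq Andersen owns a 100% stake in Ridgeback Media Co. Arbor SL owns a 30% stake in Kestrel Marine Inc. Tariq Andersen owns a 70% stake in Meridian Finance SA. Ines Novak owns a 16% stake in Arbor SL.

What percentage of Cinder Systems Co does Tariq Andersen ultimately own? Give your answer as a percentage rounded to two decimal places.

Tariq reaches Cinder along 3 paths.
Via Ridgeback → Meridian: 100% × 30% × 60% = 18%.
Via Meridian: 70% × 60% = 42%.
Via Arbor: 75% × 15% = 11.25%.
Total: 18% + 42% + 11.25% = 71.25%.

71.25%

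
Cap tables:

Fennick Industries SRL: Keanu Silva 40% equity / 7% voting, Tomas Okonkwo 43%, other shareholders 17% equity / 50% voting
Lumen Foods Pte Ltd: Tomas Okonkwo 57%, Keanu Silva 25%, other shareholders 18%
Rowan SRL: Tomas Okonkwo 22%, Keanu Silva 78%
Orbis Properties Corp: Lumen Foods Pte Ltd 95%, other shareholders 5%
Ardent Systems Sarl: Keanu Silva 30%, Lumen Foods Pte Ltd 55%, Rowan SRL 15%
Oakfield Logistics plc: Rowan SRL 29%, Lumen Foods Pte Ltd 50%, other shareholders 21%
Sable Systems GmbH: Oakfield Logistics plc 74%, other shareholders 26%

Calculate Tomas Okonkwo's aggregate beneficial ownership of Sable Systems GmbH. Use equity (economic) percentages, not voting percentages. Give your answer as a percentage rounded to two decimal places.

25.81%

Tomas reaches Sable along 2 paths.
Via Rowan → Oakfield: 22% × 29% × 74% = 4.7212%.
Via Lumen → Oakfield: 57% × 50% × 74% = 21.09%.
Total: 4.7212% + 21.09% = 25.8112%.
Rounded: 25.81%.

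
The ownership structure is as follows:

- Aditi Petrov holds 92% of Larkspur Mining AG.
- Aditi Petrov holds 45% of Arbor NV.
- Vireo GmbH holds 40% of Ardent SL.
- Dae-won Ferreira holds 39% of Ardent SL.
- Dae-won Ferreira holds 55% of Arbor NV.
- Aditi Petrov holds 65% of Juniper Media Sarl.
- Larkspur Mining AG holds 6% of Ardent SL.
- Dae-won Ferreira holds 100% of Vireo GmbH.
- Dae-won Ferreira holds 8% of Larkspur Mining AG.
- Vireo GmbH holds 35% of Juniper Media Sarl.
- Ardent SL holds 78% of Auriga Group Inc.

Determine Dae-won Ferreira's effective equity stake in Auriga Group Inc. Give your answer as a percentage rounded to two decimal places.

Dae-won reaches Auriga along 3 paths.
Via Ardent: 39% × 78% = 30.42%.
Via Larkspur → Ardent: 8% × 6% × 78% = 0.3744%.
Via Vireo → Ardent: 100% × 40% × 78% = 31.2%.
Total: 30.42% + 0.3744% + 31.2% = 61.9944%.
Rounded: 61.99%.

61.99%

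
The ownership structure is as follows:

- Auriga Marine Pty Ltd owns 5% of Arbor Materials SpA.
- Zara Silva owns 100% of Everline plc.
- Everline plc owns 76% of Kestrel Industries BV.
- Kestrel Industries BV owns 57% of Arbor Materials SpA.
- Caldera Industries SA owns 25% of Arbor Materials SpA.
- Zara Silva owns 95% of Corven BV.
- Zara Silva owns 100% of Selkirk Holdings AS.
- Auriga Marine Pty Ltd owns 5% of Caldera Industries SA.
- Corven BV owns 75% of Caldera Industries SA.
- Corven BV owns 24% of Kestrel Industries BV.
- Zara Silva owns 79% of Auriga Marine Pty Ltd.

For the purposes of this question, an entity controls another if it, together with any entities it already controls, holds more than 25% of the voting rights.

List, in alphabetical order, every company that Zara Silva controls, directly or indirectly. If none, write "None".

Arbor Materials SpA, Auriga Marine Pty Ltd, Caldera Industries SA, Corven BV, Everline plc, Kestrel Industries BV, Selkirk Holdings AS

Zara holds 79% of Auriga, so Zara controls Auriga.
Zara holds 100% of Everline, so Zara controls Everline.
Zara holds 95% of Corven, so Zara controls Corven.
Everline and Corven together hold 76% + 24% = 100% of Kestrel, so Zara controls Kestrel.
Zara holds 100% of Selkirk, so Zara controls Selkirk.
Corven and Auriga together hold 75% + 5% = 80% of Caldera, so Zara controls Caldera.
Kestrel and Caldera and Auriga together hold 57% + 25% + 5% = 87% of Arbor, so Zara controls Arbor.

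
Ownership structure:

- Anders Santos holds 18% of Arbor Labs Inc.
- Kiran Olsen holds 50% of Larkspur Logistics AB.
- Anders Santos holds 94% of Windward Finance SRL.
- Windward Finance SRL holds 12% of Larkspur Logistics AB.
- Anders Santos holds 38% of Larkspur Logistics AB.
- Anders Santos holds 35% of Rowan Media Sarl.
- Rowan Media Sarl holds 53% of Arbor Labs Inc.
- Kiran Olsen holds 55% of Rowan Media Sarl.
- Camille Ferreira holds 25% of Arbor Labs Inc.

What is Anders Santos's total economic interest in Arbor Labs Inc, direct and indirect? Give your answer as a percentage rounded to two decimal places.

Anders reaches Arbor along 2 paths.
Via Rowan: 35% × 53% = 18.55%.
Direct stake: 18% = 18%.
Total: 18.55% + 18% = 36.55%.

36.55%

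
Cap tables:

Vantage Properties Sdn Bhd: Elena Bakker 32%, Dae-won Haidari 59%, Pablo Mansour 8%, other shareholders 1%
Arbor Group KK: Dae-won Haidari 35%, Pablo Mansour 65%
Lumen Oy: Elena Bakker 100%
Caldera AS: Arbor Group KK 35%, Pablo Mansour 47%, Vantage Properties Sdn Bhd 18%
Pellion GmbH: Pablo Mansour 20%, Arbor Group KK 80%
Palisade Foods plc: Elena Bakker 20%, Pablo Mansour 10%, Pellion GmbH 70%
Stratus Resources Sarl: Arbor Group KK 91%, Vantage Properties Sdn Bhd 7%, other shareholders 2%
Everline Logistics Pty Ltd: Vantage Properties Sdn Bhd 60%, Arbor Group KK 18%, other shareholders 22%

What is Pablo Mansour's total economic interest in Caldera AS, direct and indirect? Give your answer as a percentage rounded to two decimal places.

Pablo reaches Caldera along 3 paths.
Via Arbor: 65% × 35% = 22.75%.
Direct stake: 47% = 47%.
Via Vantage: 8% × 18% = 1.44%.
Total: 22.75% + 47% + 1.44% = 71.19%.

71.19%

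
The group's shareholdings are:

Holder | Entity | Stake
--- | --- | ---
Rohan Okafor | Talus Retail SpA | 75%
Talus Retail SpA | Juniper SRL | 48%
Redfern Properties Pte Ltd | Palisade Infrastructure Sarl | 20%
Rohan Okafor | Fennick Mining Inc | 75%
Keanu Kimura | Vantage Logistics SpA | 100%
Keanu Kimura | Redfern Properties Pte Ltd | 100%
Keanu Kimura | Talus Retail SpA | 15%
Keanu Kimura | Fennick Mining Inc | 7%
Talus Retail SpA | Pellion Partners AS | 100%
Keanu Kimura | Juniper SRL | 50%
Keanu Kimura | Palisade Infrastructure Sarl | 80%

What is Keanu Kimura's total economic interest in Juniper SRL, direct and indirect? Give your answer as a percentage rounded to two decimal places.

57.20%

Keanu reaches Juniper along 2 paths.
Direct stake: 50% = 50%.
Via Talus: 15% × 48% = 7.2%.
Total: 50% + 7.2% = 57.2%.
Rounded: 57.20%.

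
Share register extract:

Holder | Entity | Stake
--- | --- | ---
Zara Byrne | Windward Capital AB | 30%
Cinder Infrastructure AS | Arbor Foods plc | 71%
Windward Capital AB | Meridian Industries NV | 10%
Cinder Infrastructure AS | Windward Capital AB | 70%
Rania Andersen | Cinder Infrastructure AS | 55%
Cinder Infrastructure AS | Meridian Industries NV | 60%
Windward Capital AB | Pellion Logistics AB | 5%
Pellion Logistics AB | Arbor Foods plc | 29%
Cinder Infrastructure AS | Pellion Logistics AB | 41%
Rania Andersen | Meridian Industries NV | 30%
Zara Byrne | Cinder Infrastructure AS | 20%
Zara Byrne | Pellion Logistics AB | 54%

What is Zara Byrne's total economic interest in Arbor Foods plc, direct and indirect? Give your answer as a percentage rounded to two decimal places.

32.88%

Zara reaches Arbor along 5 paths.
Via Cinder: 20% × 71% = 14.2%.
Via Pellion: 54% × 29% = 15.66%.
Via Cinder → Pellion: 20% × 41% × 29% = 2.378%.
Via Cinder → Windward → Pellion: 20% × 70% × 5% × 29% = 0.203%.
Via Windward → Pellion: 30% × 5% × 29% = 0.435%.
Total: 14.2% + 15.66% + 2.378% + 0.203% + 0.435% = 32.876%.
Rounded: 32.88%.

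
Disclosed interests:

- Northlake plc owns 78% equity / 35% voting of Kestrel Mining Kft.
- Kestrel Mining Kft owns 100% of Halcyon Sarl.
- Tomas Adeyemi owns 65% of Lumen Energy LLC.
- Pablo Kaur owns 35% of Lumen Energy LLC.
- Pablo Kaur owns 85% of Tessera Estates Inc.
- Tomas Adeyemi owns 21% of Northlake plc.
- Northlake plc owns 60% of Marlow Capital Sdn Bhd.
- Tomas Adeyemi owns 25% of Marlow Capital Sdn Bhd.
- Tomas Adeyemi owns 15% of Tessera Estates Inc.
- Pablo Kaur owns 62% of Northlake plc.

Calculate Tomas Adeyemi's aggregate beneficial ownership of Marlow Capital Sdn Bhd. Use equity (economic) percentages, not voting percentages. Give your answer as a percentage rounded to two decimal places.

37.60%

Tomas reaches Marlow along 2 paths.
Direct stake: 25% = 25%.
Via Northlake: 21% × 60% = 12.6%.
Total: 25% + 12.6% = 37.6%.
Rounded: 37.60%.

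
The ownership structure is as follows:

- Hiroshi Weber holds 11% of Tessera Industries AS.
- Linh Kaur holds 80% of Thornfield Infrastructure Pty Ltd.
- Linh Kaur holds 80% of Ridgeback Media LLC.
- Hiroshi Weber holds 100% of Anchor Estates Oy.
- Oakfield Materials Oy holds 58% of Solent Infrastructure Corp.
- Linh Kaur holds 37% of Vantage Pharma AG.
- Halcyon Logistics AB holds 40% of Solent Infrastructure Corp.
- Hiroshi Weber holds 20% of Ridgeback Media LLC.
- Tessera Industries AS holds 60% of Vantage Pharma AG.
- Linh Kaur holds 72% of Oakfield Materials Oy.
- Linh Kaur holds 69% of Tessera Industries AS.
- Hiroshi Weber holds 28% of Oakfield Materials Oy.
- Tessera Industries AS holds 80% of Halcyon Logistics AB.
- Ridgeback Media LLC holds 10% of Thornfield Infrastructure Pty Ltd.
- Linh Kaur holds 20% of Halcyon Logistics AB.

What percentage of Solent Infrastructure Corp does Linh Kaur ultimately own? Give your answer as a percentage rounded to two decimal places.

Linh reaches Solent along 3 paths.
Via Oakfield: 72% × 58% = 41.76%.
Via Tessera → Halcyon: 69% × 80% × 40% = 22.08%.
Via Halcyon: 20% × 40% = 8%.
Total: 41.76% + 22.08% + 8% = 71.84%.

71.84%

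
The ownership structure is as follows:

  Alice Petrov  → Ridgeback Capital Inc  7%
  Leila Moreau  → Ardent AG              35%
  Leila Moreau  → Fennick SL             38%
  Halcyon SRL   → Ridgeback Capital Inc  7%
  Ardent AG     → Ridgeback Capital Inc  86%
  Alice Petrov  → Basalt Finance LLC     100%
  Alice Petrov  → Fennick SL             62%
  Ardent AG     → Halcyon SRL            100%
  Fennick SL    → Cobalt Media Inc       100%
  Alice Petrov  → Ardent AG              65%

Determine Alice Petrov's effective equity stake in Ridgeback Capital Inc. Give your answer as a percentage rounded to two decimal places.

67.45%

Alice reaches Ridgeback along 3 paths.
Via Ardent: 65% × 86% = 55.9%.
Via Ardent → Halcyon: 65% × 100% × 7% = 4.55%.
Direct stake: 7% = 7%.
Total: 55.9% + 4.55% + 7% = 67.45%.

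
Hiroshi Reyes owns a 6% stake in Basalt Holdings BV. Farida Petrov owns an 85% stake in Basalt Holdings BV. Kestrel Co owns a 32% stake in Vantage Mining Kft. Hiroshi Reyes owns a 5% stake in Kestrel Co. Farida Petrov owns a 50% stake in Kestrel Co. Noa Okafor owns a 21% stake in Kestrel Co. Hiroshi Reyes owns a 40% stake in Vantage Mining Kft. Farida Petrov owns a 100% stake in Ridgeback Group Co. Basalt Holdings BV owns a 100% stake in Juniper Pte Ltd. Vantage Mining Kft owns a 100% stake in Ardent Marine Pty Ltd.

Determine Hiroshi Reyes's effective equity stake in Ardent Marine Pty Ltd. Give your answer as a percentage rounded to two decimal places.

41.60%

Hiroshi reaches Ardent along 2 paths.
Via Kestrel → Vantage: 5% × 32% × 100% = 1.6%.
Via Vantage: 40% × 100% = 40%.
Total: 1.6% + 40% = 41.6%.
Rounded: 41.60%.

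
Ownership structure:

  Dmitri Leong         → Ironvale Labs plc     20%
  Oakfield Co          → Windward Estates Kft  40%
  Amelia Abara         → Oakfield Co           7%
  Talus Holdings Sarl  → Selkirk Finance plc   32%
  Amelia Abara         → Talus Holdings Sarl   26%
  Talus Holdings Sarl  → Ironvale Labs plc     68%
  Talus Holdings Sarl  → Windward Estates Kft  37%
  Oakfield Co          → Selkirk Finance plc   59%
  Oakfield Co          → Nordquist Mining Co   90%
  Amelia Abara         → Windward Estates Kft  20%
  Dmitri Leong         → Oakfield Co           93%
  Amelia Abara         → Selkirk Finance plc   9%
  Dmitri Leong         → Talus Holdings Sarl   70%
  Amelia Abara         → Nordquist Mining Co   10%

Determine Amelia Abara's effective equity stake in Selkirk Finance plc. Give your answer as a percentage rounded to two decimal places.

21.45%

Amelia reaches Selkirk along 3 paths.
Via Talus: 26% × 32% = 8.32%.
Direct stake: 9% = 9%.
Via Oakfield: 7% × 59% = 4.13%.
Total: 8.32% + 9% + 4.13% = 21.45%.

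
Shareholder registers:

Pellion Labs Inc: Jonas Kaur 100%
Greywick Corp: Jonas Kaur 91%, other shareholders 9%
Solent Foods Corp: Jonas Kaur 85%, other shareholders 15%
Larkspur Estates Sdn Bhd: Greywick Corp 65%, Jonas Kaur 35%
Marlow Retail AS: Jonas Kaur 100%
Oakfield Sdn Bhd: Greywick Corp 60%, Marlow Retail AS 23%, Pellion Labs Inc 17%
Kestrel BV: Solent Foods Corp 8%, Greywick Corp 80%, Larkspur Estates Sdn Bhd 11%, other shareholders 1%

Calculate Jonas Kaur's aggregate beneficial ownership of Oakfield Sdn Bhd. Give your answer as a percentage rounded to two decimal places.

Jonas reaches Oakfield along 3 paths.
Via Greywick: 91% × 60% = 54.6%.
Via Marlow: 100% × 23% = 23%.
Via Pellion: 100% × 17% = 17%.
Total: 54.6% + 23% + 17% = 94.6%.
Rounded: 94.60%.

94.60%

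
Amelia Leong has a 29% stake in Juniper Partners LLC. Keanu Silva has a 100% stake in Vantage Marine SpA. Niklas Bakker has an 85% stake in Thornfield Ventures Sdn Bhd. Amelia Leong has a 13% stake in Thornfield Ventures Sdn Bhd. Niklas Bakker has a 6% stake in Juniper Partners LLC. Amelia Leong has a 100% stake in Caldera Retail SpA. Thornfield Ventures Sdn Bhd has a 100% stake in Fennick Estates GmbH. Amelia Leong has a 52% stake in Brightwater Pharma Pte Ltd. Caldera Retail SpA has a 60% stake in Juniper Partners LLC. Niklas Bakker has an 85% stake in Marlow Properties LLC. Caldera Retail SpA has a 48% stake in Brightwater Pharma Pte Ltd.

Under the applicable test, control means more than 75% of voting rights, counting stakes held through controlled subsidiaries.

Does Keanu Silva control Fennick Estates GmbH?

No

Keanu holds 100% of Vantage, so Keanu controls Vantage.
Neither Keanu nor any entity Keanu controls holds any voting interest in Fennick.
So Keanu does not control Fennick.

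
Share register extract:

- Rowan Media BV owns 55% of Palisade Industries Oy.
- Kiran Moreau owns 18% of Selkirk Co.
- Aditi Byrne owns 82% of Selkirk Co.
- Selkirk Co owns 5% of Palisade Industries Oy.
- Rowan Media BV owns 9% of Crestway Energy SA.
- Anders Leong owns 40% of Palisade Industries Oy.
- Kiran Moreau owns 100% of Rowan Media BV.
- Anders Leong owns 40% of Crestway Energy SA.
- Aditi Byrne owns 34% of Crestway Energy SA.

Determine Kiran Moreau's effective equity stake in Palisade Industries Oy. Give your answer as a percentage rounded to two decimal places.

55.90%

Kiran reaches Palisade along 2 paths.
Via Rowan: 100% × 55% = 55%.
Via Selkirk: 18% × 5% = 0.9%.
Total: 55% + 0.9% = 55.9%.
Rounded: 55.90%.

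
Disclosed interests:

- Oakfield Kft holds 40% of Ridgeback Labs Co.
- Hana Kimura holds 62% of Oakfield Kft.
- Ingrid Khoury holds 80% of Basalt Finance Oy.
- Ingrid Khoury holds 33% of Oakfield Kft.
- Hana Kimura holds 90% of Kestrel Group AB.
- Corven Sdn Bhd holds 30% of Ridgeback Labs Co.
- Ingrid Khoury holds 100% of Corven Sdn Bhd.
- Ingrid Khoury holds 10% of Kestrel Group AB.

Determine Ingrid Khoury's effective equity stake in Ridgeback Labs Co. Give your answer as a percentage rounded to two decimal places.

Ingrid reaches Ridgeback along 2 paths.
Via Corven: 100% × 30% = 30%.
Via Oakfield: 33% × 40% = 13.2%.
Total: 30% + 13.2% = 43.2%.
Rounded: 43.20%.

43.20%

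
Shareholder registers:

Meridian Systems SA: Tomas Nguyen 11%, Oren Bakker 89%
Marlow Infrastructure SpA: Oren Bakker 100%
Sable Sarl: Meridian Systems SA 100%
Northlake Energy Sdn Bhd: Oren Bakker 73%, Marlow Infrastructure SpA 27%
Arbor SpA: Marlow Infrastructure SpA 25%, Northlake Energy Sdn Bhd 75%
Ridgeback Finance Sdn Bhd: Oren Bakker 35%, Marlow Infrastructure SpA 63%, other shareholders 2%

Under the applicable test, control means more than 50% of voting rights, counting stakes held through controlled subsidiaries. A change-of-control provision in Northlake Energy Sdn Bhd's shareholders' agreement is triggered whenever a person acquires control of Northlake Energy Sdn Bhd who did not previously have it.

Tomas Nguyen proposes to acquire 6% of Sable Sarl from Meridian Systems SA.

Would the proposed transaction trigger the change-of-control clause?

No

The purchase adds only to Tomas's holdings (Meridian's stake shrinks), so Tomas is the only person who could newly come to control Northlake.
Tomas's largest direct stake is 11% in Meridian, which does not meet the threshold, so Tomas controls no company.
Neither Tomas nor any entity Tomas controls holds any voting interest in Northlake.
So before the transaction, Tomas does not control Northlake.
After the purchase, Tomas holds 6% of Sable directly, and Meridian's stake falls to 94%.
Tomas's side now holds 6% of Sable, not > 50%, so Tomas still does not control Sable.
After the transaction, neither Tomas nor any entity Tomas controls holds a voting interest in Northlake, so Tomas still does not control it.
No new person acquires control, so the clause is not triggered.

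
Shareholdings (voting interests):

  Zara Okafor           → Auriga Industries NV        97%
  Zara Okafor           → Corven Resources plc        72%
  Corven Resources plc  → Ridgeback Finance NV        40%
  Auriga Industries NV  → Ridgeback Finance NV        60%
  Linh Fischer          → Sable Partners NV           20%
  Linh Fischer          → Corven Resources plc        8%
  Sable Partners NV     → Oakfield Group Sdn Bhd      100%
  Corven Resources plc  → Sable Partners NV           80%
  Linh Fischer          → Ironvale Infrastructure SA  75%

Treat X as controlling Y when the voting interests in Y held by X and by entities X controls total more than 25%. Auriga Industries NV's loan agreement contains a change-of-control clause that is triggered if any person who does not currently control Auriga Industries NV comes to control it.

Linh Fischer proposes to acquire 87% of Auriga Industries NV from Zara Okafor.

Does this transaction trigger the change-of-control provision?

The purchase adds only to Linh's holdings (Zara's stake shrinks), so Linh is the only person who could newly come to control Auriga.
Linh holds 75% of Ironvale, so Linh controls Ironvale.
Neither Linh nor any entity Linh controls holds any voting interest in Auriga.
So before the transaction, Linh does not control Auriga.
After the purchase, Linh holds 87% of Auriga directly, and Zara's stake falls to 10%.
Linh holds 87% of Auriga, so Linh controls Auriga.
Linh did not control Auriga before and does after, so the clause is triggered.

Yes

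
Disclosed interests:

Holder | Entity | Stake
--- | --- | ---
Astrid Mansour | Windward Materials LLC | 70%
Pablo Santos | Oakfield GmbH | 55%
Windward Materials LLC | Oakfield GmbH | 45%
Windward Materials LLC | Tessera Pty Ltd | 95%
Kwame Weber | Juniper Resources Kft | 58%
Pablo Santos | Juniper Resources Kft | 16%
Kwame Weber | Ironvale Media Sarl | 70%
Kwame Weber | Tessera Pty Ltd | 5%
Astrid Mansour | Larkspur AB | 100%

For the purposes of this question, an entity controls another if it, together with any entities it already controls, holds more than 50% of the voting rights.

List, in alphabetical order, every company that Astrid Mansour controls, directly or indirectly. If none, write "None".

Larkspur AB, Tessera Pty Ltd, Windward Materials LLC

Astrid holds 70% of Windward, so Astrid controls Windward.
Windward holds 95% of Tessera, so Astrid controls Tessera.
Astrid holds 100% of Larkspur, so Astrid controls Larkspur.
No other company's threshold is met.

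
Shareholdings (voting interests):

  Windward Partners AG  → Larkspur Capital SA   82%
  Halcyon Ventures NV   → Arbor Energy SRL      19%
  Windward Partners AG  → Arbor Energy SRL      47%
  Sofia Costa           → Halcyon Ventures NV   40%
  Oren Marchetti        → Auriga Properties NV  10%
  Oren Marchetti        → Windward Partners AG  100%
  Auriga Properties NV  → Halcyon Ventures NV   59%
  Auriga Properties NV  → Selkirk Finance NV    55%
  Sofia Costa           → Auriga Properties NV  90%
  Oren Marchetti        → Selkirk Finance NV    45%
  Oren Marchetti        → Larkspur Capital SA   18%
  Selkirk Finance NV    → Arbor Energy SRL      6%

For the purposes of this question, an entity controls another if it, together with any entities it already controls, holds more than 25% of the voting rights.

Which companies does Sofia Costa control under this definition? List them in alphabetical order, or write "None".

Auriga Properties NV, Halcyon Ventures NV, Selkirk Finance NV

Sofia holds 90% of Auriga, so Sofia controls Auriga.
Auriga holds 55% of Selkirk, so Sofia controls Selkirk.
Sofia and Auriga together hold 40% + 59% = 99% of Halcyon, so Sofia controls Halcyon.
No other company's threshold is met.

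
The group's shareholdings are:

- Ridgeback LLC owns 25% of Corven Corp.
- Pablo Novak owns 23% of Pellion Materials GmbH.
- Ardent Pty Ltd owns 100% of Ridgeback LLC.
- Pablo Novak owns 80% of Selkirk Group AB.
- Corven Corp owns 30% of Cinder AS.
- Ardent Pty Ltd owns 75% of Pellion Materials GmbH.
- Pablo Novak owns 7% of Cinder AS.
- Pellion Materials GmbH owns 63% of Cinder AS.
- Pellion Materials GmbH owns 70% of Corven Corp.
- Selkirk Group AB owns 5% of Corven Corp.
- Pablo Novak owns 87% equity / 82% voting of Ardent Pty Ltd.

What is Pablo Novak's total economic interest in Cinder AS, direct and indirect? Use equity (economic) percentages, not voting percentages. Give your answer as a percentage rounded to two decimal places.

Pablo reaches Cinder along 7 paths.
Direct stake: 7% = 7%.
Via Ardent → Pellion: 87% × 75% × 63% = 41.1075%.
Via Pellion: 23% × 63% = 14.49%.
Via Ardent → Pellion → Corven: 87% × 75% × 70% × 30% = 13.7025%.
Via Pellion → Corven: 23% × 70% × 30% = 4.83%.
Via Ardent → Ridgeback → Corven: 87% × 100% × 25% × 30% = 6.525%.
Via Selkirk → Corven: 80% × 5% × 30% = 1.2%.
Total: 7% + 41.1075% + 14.49% + 13.7025% + 4.83% + 6.525% + 1.2% = 88.855%.
Rounded: 88.86%.

88.86%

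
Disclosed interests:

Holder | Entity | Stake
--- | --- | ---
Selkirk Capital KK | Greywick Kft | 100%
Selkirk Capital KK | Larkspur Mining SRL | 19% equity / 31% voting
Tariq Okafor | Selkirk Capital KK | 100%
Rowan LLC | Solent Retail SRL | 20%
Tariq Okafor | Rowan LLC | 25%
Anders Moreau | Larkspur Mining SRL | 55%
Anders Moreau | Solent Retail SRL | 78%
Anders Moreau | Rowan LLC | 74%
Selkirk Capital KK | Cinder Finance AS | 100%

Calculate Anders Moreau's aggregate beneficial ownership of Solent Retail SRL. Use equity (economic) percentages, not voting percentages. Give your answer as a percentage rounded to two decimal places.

92.80%

Anders reaches Solent along 2 paths.
Via Rowan: 74% × 20% = 14.8%.
Direct stake: 78% = 78%.
Total: 14.8% + 78% = 92.8%.
Rounded: 92.80%.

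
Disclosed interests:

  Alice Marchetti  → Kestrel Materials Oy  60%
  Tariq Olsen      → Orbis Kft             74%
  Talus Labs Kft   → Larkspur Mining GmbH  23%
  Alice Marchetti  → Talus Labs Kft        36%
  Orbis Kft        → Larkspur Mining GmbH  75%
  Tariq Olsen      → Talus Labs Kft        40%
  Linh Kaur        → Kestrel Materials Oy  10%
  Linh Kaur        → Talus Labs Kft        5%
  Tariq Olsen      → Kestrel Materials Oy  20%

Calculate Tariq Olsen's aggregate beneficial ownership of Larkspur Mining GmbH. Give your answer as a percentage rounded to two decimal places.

Tariq reaches Larkspur along 2 paths.
Via Orbis: 74% × 75% = 55.5%.
Via Talus: 40% × 23% = 9.2%.
Total: 55.5% + 9.2% = 64.7%.
Rounded: 64.70%.

64.70%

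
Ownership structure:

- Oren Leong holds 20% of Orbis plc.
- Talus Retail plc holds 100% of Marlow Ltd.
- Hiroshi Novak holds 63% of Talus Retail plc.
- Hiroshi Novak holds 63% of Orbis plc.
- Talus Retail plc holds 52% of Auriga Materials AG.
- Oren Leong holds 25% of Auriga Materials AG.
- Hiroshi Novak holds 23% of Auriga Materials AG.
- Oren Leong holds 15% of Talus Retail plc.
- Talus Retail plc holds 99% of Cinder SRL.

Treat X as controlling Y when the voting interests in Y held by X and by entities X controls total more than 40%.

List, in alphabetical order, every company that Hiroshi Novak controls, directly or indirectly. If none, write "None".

Hiroshi holds 63% of Talus, so Hiroshi controls Talus.
Talus and Hiroshi together hold 52% + 23% = 75% of Auriga, so Hiroshi controls Auriga.
Talus holds 100% of Marlow, so Hiroshi controls Marlow.
Hiroshi holds 63% of Orbis, so Hiroshi controls Orbis.
Talus holds 99% of Cinder, so Hiroshi controls Cinder.

Auriga Materials AG, Cinder SRL, Marlow Ltd, Orbis plc, Talus Retail plc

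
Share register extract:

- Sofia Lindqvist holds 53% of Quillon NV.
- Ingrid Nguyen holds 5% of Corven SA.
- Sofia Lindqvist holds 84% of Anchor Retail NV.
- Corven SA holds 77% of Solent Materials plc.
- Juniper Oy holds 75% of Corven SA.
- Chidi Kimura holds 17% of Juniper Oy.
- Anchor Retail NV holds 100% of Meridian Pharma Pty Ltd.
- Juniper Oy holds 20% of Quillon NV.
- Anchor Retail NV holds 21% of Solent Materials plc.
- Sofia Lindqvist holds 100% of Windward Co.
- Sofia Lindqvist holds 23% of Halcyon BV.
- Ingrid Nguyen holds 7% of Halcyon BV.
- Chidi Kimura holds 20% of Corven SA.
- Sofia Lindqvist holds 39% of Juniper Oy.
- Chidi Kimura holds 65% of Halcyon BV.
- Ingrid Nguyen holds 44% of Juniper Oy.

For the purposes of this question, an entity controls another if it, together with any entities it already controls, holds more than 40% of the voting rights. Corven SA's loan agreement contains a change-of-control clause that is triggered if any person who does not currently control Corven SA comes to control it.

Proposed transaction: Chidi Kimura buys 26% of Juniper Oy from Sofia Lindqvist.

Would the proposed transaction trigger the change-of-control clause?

The purchase adds only to Chidi's holdings (Sofia's stake shrinks), so Chidi is the only person who could newly come to control Corven.
Chidi holds 65% of Halcyon, so Chidi controls Halcyon.
In Corven, Chidi's side holds only 20%, not > 40%.
So before the transaction, Chidi does not control Corven.
After the purchase, Chidi's direct stake in Juniper rises to 17% + 26% = 43%, and Sofia's stake falls to 13%.
Chidi holds 43% of Juniper, so Chidi controls Juniper.
Chidi and Juniper together hold 20% + 75% = 95% of Corven, so Chidi controls Corven.
Chidi did not control Corven before and does after, so the clause is triggered.

Yes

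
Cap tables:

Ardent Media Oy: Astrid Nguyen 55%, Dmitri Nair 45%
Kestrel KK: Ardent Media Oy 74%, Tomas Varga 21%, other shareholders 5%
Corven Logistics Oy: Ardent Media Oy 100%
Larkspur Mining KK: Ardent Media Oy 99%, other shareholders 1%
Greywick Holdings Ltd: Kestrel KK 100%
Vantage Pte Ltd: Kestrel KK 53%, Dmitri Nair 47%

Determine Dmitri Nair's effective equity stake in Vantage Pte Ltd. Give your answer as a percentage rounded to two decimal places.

64.65%

Dmitri reaches Vantage along 2 paths.
Via Ardent → Kestrel: 45% × 74% × 53% = 17.649%.
Direct stake: 47% = 47%.
Total: 17.649% + 47% = 64.649%.
Rounded: 64.65%.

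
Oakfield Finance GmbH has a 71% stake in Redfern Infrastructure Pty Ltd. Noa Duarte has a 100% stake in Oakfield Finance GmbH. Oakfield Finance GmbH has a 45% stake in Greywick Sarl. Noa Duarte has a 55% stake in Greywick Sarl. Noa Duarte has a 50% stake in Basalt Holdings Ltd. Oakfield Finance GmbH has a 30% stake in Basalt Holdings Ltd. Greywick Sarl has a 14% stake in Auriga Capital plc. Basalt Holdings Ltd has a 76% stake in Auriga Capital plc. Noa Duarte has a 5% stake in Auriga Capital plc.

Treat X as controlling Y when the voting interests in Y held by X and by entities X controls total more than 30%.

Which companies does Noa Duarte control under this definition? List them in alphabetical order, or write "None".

Auriga Capital plc, Basalt Holdings Ltd, Greywick Sarl, Oakfield Finance GmbH, Redfern Infrastructure Pty Ltd

Noa holds 100% of Oakfield, so Noa controls Oakfield.
Noa and Oakfield together hold 55% + 45% = 100% of Greywick, so Noa controls Greywick.
Oakfield and Noa together hold 30% + 50% = 80% of Basalt, so Noa controls Basalt.
Oakfield holds 71% of Redfern, so Noa controls Redfern.
Greywick and Basalt and Noa together hold 14% + 76% + 5% = 95% of Auriga, so Noa controls Auriga.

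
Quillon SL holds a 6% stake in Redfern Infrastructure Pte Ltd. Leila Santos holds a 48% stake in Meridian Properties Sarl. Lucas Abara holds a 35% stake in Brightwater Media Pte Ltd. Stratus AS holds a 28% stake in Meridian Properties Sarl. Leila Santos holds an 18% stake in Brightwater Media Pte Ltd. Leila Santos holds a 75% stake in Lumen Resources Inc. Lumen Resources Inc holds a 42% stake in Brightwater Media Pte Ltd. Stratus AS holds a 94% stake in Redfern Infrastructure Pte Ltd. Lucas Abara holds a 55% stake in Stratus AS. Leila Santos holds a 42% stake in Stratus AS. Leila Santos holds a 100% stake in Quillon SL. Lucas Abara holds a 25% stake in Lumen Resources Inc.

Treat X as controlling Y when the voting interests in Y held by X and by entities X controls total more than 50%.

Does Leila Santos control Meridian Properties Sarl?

No

Leila holds 100% of Quillon, so Leila controls Quillon.
Leila holds 75% of Lumen, so Leila controls Lumen.
Leila and Lumen together hold 18% + 42% = 60% of Brightwater, so Leila controls Brightwater.
In Meridian, Leila's side holds only 48%, not > 50%.
So Leila does not control Meridian.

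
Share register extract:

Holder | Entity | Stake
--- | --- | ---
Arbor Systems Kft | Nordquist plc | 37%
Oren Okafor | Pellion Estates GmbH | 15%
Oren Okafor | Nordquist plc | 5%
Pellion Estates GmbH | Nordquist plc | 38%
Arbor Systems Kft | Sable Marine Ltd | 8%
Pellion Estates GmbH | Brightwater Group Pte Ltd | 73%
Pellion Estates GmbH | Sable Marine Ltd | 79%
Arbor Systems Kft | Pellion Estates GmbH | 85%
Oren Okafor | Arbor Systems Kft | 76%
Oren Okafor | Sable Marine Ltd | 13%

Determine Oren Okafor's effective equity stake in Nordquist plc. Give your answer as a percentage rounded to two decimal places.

Oren reaches Nordquist along 4 paths.
Direct stake: 5% = 5%.
Via Arbor: 76% × 37% = 28.12%.
Via Pellion: 15% × 38% = 5.7%.
Via Arbor → Pellion: 76% × 85% × 38% = 24.548%.
Total: 5% + 28.12% + 5.7% + 24.548% = 63.368%.
Rounded: 63.37%.

63.37%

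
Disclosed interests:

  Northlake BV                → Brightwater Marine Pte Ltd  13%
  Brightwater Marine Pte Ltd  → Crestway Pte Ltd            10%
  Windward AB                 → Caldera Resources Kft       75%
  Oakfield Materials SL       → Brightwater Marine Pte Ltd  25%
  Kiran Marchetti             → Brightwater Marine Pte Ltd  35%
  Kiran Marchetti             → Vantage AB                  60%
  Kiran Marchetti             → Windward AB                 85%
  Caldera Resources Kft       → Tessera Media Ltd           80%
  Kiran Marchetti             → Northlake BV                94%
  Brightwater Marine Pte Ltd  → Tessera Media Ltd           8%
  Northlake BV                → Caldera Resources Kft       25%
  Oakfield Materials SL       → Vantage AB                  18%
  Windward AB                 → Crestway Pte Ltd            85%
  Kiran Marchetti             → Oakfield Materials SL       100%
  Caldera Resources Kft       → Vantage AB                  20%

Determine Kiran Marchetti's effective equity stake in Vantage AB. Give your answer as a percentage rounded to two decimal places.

95.45%

Kiran reaches Vantage along 4 paths.
Via Windward → Caldera: 85% × 75% × 20% = 12.75%.
Via Northlake → Caldera: 94% × 25% × 20% = 4.7%.
Via Oakfield: 100% × 18% = 18%.
Direct stake: 60% = 60%.
Total: 12.75% + 4.7% + 18% + 60% = 95.45%.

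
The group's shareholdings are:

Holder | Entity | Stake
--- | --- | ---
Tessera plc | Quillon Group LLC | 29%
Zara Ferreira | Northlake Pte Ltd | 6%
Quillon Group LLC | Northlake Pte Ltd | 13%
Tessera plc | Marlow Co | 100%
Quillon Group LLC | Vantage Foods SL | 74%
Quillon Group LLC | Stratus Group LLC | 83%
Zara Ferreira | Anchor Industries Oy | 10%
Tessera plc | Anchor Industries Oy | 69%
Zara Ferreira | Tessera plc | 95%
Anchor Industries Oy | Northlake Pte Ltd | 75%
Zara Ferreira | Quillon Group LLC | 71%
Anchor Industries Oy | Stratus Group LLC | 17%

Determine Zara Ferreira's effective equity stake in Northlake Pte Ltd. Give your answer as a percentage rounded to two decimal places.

75.47%

Zara reaches Northlake along 5 paths.
Via Anchor: 10% × 75% = 7.5%.
Via Tessera → Anchor: 95% × 69% × 75% = 49.1625%.
Direct stake: 6% = 6%.
Via Quillon: 71% × 13% = 9.23%.
Via Tessera → Quillon: 95% × 29% × 13% = 3.5815%.
Total: 7.5% + 49.1625% + 6% + 9.23% + 3.5815% = 75.474%.
Rounded: 75.47%.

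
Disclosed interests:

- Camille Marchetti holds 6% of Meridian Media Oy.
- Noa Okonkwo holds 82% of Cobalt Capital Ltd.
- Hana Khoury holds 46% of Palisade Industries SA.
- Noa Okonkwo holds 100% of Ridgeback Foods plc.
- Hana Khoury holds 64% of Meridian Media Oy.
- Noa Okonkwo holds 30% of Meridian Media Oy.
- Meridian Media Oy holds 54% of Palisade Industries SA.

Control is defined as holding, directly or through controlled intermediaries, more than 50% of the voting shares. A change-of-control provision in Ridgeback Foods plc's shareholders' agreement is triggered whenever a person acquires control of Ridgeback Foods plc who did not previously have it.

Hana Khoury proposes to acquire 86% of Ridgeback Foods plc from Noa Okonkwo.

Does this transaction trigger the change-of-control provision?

Yes

The purchase adds only to Hana's holdings (Noa's stake shrinks), so Hana is the only person who could newly come to control Ridgeback.
Hana holds 64% of Meridian, so Hana controls Meridian.
Meridian and Hana together hold 54% + 46% = 100% of Palisade, so Hana controls Palisade.
Neither Hana nor any entity Hana controls holds any voting interest in Ridgeback.
So before the transaction, Hana does not control Ridgeback.
After the purchase, Hana holds 86% of Ridgeback directly, and Noa's stake falls to 14%.
Hana holds 86% of Ridgeback, so Hana controls Ridgeback.
Hana did not control Ridgeback before and does after, so the clause is triggered.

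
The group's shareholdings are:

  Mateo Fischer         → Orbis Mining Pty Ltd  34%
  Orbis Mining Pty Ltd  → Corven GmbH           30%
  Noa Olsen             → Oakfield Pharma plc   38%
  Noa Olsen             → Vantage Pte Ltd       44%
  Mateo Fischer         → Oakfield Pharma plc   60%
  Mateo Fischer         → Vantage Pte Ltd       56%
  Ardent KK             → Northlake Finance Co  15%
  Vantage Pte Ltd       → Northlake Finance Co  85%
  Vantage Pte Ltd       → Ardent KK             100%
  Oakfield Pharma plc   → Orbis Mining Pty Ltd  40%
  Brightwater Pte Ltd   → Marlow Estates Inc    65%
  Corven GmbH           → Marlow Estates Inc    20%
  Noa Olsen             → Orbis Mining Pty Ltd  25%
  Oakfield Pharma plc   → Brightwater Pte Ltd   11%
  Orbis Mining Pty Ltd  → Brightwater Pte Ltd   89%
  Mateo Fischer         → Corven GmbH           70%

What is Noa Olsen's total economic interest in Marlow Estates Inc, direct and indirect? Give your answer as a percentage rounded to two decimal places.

28.38%

Noa reaches Marlow along 5 paths.
Via Orbis → Corven: 25% × 30% × 20% = 1.5%.
Via Oakfield → Orbis → Corven: 38% × 40% × 30% × 20% = 0.912%.
Via Oakfield → Brightwater: 38% × 11% × 65% = 2.717%.
Via Orbis → Brightwater: 25% × 89% × 65% = 14.4625%.
Via Oakfield → Orbis → Brightwater: 38% × 40% × 89% × 65% = 8.7932%.
Total: 1.5% + 0.912% + 2.717% + 14.4625% + 8.7932% = 28.3847%.
Rounded: 28.38%.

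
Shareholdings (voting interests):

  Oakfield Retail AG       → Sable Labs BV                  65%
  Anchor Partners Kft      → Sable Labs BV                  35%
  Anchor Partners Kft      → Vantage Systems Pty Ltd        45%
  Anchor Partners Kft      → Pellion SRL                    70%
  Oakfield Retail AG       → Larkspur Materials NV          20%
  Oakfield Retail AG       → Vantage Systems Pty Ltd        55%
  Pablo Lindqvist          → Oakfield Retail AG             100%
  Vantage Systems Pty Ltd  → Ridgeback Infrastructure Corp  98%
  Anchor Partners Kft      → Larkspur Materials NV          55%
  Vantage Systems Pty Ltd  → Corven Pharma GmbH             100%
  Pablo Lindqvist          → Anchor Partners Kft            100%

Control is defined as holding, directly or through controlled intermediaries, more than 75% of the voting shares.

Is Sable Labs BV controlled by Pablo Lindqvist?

Pablo holds 100% of Anchor, so Pablo controls Anchor.
Pablo holds 100% of Oakfield, so Pablo controls Oakfield.
Anchor and Oakfield together hold 35% + 65% = 100% of Sable, so Pablo controls Sable.

Yes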